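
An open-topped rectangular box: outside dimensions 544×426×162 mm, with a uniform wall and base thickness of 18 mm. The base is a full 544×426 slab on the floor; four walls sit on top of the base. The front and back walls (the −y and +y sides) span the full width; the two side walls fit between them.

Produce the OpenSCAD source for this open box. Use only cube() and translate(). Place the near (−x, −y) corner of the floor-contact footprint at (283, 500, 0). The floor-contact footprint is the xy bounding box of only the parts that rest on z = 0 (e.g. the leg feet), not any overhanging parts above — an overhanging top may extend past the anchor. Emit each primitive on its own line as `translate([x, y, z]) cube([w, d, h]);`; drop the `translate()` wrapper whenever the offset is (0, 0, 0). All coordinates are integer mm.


translate([283, 500, 0]) cube([544, 426, 18]);
translate([283, 500, 18]) cube([544, 18, 144]);
translate([283, 908, 18]) cube([544, 18, 144]);
translate([283, 518, 18]) cube([18, 390, 144]);
translate([809, 518, 18]) cube([18, 390, 144]);


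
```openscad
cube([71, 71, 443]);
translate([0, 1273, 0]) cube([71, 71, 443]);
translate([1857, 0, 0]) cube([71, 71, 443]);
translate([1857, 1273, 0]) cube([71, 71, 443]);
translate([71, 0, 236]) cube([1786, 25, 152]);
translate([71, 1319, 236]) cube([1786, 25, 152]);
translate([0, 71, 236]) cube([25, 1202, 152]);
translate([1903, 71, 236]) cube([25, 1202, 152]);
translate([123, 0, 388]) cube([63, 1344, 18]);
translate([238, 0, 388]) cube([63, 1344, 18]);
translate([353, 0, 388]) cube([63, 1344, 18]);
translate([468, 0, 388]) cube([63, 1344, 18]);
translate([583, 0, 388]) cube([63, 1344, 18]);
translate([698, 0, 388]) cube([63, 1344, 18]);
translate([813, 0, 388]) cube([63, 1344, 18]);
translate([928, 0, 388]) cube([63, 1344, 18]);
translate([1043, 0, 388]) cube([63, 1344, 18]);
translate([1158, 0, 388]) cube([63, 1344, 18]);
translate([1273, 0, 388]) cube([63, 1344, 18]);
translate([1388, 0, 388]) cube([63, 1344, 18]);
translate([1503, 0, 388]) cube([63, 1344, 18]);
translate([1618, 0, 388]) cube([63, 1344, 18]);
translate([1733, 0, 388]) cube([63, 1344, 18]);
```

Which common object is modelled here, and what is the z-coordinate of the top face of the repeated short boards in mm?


A bed frame. The slat-top height is 406 mm.

Four posts, four rails, and a row of slats — a bed frame. Slats sit on the rails at z = 236 + 152 = 388; with slat thickness 18, the top is 406 mm.


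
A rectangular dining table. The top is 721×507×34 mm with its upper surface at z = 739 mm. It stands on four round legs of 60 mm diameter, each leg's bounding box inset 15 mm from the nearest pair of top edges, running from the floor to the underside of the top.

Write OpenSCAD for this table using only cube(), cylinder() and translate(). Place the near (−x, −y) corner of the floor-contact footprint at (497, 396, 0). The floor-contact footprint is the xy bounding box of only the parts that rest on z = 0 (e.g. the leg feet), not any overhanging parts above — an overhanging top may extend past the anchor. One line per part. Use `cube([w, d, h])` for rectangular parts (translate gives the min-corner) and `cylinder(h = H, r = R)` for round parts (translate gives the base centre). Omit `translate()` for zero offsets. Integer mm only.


translate([482, 381, 705]) cube([721, 507, 34]);
translate([527, 426, 0]) cylinder(h = 705, r = 30);
translate([1158, 426, 0]) cylinder(h = 705, r = 30);
translate([527, 843, 0]) cylinder(h = 705, r = 30);
translate([1158, 843, 0]) cylinder(h = 705, r = 30);


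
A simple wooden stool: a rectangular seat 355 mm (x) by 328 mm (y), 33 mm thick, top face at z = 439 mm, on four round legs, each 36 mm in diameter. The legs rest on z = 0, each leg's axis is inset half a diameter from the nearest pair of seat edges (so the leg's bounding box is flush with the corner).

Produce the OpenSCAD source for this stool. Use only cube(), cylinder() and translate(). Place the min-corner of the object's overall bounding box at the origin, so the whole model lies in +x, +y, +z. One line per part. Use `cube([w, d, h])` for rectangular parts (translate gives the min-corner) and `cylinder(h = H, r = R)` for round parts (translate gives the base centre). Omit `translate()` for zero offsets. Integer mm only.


translate([0, 0, 406]) cube([355, 328, 33]);
translate([18, 18, 0]) cylinder(h = 406, r = 18);
translate([337, 18, 0]) cylinder(h = 406, r = 18);
translate([18, 310, 0]) cylinder(h = 406, r = 18);
translate([337, 310, 0]) cylinder(h = 406, r = 18);


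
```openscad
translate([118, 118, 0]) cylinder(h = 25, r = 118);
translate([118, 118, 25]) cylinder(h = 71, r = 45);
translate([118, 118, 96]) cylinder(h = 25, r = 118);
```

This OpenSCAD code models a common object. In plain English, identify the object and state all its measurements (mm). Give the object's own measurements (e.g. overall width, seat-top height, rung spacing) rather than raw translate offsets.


A spool: two coaxial disc flanges of radius 118 mm and thickness 25 mm, joined by a core cylinder of radius 45 mm and height 71 mm. The lower flange rests on z = 0 and the three cylinders share a vertical axis.


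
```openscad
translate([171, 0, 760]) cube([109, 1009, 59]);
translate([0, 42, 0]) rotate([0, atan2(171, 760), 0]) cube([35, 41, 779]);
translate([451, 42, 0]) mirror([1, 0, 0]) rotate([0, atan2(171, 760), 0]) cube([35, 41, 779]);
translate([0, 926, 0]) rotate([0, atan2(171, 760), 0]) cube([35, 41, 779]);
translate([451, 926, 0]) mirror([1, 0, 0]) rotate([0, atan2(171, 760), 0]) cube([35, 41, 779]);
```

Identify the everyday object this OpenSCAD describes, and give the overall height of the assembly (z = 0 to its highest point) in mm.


A sawhorse. The overall height is 819 mm.

A beam across two mirrored pairs of raked legs — a sawhorse. The beam's underside is at z = 760 (matching the legs' vertical rise in atan2(171, 760)) and the beam is 59 mm tall, so its top is at 760 + 59 = 819 mm. The raked legs top out at the beam's underside, so that is the highest point.


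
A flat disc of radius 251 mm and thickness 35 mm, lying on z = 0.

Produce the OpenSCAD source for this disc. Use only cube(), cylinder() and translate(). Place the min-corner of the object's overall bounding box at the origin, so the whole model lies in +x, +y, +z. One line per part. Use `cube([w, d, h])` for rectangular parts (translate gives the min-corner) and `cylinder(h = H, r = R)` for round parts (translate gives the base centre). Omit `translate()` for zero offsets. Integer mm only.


translate([251, 251, 0]) cylinder(h = 35, r = 251);


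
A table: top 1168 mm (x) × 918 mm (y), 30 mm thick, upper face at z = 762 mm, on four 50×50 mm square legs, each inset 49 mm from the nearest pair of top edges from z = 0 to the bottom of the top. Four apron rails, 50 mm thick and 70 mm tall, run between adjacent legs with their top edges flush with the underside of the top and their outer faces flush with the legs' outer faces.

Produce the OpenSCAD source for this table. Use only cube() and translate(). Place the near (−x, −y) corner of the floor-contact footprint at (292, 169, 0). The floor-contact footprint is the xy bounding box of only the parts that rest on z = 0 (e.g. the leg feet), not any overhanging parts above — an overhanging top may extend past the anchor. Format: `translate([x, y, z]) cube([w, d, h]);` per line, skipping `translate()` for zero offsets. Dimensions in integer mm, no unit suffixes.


translate([243, 120, 732]) cube([1168, 918, 30]);
translate([292, 169, 0]) cube([50, 50, 732]);
translate([1312, 169, 0]) cube([50, 50, 732]);
translate([292, 939, 0]) cube([50, 50, 732]);
translate([1312, 939, 0]) cube([50, 50, 732]);
translate([342, 169, 662]) cube([970, 50, 70]);
translate([342, 939, 662]) cube([970, 50, 70]);
translate([292, 219, 662]) cube([50, 720, 70]);
translate([1312, 219, 662]) cube([50, 720, 70]);


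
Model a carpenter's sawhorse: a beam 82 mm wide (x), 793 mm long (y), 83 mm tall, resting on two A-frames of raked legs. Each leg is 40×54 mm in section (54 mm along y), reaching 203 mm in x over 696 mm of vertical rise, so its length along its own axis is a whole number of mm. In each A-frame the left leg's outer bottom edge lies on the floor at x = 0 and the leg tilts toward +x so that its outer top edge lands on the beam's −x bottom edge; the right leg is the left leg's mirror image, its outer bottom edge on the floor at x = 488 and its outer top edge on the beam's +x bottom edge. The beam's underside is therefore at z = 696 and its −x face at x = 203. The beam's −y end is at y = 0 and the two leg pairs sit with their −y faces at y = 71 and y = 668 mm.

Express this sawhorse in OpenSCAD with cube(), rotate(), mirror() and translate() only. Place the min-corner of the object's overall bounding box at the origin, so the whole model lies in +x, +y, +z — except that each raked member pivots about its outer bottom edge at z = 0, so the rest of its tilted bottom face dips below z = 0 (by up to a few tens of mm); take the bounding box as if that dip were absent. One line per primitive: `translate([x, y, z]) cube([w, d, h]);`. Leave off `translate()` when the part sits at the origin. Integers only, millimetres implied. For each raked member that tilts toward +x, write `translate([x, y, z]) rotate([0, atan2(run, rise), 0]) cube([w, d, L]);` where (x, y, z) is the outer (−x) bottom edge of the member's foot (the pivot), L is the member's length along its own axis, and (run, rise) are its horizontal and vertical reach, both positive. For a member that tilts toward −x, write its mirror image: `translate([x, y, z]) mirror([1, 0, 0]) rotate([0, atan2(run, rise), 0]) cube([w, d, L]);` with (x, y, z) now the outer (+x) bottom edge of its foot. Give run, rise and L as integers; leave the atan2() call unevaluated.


// leg length = √(203² + 696²) = 725
// right-leg outer foot x = 2·203 + 82 = 488
// beam min-corner = (203, 0, 696)
translate([203, 0, 696]) cube([82, 793, 83]);
translate([0, 71, 0]) rotate([0, atan2(203, 696), 0]) cube([40, 54, 725]);
translate([488, 71, 0]) mirror([1, 0, 0]) rotate([0, atan2(203, 696), 0]) cube([40, 54, 725]);
translate([0, 668, 0]) rotate([0, atan2(203, 696), 0]) cube([40, 54, 725]);
translate([488, 668, 0]) mirror([1, 0, 0]) rotate([0, atan2(203, 696), 0]) cube([40, 54, 725]);


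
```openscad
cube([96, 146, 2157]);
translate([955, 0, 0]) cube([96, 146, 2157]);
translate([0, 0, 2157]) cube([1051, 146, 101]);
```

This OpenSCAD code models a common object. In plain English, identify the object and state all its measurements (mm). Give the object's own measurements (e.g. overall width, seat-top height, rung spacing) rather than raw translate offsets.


A door frame. The clear opening is 859 mm wide and 2157 mm high. Two 96 mm wide jambs, 146 mm deep, stand either side of the opening from the floor to the top of the opening. A 101 mm thick head sits across the top of both jambs, spanning the full outside width of the frame.


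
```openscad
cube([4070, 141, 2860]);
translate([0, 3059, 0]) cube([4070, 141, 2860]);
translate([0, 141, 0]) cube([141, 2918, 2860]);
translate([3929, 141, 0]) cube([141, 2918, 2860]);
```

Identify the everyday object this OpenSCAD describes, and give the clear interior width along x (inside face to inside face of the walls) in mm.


A house (or room) frame. The interior width is 3788 mm.

Four 2860 mm walls enclosing a rectangle with no floor or roof — a room or house frame. Outside width is 4070 mm and wall thickness is 141 mm, so the interior width is 4070 − 2 × 141 = 3788 mm.


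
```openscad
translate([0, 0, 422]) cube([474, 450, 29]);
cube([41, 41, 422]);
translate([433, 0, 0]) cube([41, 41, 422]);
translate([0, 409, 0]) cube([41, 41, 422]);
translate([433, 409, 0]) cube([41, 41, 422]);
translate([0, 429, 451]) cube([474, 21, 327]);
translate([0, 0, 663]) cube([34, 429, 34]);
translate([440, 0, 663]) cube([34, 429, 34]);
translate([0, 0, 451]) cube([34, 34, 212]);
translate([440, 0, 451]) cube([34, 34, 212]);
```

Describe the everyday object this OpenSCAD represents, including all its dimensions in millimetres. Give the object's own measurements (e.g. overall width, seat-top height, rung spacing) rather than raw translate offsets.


A chair. The seat is a 474×450×29 mm slab with its top at z = 451 mm, on four 41×41 mm corner legs (flush with the seat edges, standing on z = 0). A flat backrest 21 mm thick, 327 mm tall, spans the full seat width and rises from the seat top along its +y edge, rear face flush with the rear of the seat. Two armrests of 34×34 mm section run along each side from the seat's front edge to the front of the backrest, top faces 246 mm above the seat top and outer faces flush with the seat's x-edges; a 34×34 mm post under the front of each armrest stands on the seat at the front corner.


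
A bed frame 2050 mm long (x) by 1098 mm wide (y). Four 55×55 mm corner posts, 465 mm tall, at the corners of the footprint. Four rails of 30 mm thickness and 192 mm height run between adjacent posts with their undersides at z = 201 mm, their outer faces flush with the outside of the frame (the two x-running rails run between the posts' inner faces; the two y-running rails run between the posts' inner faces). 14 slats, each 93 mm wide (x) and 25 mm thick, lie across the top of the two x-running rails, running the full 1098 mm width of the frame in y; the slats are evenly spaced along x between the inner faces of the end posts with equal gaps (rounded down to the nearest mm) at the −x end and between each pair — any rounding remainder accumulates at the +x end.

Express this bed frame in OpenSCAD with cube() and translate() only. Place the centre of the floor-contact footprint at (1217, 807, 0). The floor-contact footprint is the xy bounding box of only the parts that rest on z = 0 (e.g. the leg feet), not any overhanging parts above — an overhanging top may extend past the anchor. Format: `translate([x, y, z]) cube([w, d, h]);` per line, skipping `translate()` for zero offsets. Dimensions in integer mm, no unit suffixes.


// slat z = rail_z + rail_h = 201 + 192 = 393
// slat gap = ⌊(1940 − 14·93) / 15⌋ = 42
translate([192, 258, 0]) cube([55, 55, 465]);
translate([192, 1301, 0]) cube([55, 55, 465]);
translate([2187, 258, 0]) cube([55, 55, 465]);
translate([2187, 1301, 0]) cube([55, 55, 465]);
translate([247, 258, 201]) cube([1940, 30, 192]);
translate([247, 1326, 201]) cube([1940, 30, 192]);
translate([192, 313, 201]) cube([30, 988, 192]);
translate([2212, 313, 201]) cube([30, 988, 192]);
translate([289, 258, 393]) cube([93, 1098, 25]);
translate([424, 258, 393]) cube([93, 1098, 25]);
translate([559, 258, 393]) cube([93, 1098, 25]);
translate([694, 258, 393]) cube([93, 1098, 25]);
translate([829, 258, 393]) cube([93, 1098, 25]);
translate([964, 258, 393]) cube([93, 1098, 25]);
translate([1099, 258, 393]) cube([93, 1098, 25]);
translate([1234, 258, 393]) cube([93, 1098, 25]);
translate([1369, 258, 393]) cube([93, 1098, 25]);
translate([1504, 258, 393]) cube([93, 1098, 25]);
translate([1639, 258, 393]) cube([93, 1098, 25]);
translate([1774, 258, 393]) cube([93, 1098, 25]);
translate([1909, 258, 393]) cube([93, 1098, 25]);
translate([2044, 258, 393]) cube([93, 1098, 25]);


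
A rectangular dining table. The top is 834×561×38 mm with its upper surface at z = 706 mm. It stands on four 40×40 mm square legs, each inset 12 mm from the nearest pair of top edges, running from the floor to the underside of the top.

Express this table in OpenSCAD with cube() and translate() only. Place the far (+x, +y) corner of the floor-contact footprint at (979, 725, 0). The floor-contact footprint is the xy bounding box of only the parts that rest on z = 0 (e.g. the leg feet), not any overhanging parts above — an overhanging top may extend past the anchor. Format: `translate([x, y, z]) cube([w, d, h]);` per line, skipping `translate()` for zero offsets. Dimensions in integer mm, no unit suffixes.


// leg_h = 706 - 38 = 668
translate([157, 176, 668]) cube([834, 561, 38]);
translate([169, 188, 0]) cube([40, 40, 668]);
translate([939, 188, 0]) cube([40, 40, 668]);
translate([169, 685, 0]) cube([40, 40, 668]);
translate([939, 685, 0]) cube([40, 40, 668]);


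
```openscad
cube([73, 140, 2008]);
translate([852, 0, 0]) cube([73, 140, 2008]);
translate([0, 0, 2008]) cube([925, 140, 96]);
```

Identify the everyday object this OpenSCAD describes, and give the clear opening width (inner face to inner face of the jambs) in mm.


A door frame. The clear opening width is 779 mm.

Two 2008 mm tall posts with a header on top — a door frame. The left jamb is 73 mm wide at x = 0; the right jamb starts at x = 852. The clear opening is 852 − 73 = 779 mm.


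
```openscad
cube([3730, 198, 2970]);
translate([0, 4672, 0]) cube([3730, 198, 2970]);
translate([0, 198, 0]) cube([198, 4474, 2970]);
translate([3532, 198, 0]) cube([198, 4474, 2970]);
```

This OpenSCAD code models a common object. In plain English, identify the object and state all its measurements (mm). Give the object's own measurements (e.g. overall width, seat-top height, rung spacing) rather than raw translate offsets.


The wall frame of a small rectangular building: four walls, each 2970 mm tall and 198 mm thick, enclosing a footprint 3730 mm (x) by 4870 mm (y) outside-to-outside, with no floor or roof. The front and back walls (the −y and +y sides) span the full width; the two side walls fit between them.


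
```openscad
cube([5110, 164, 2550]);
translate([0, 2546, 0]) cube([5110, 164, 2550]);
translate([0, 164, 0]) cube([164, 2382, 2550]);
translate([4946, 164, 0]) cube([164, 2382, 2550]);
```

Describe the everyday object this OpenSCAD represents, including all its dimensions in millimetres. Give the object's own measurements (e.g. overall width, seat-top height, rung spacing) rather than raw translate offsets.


The wall frame of a small rectangular building: four walls, each 2550 mm tall and 164 mm thick, enclosing a footprint 5110 mm (x) by 2710 mm (y) outside-to-outside, with no floor or roof. The front and back walls (the −y and +y sides) span the full width; the two side walls fit between them.


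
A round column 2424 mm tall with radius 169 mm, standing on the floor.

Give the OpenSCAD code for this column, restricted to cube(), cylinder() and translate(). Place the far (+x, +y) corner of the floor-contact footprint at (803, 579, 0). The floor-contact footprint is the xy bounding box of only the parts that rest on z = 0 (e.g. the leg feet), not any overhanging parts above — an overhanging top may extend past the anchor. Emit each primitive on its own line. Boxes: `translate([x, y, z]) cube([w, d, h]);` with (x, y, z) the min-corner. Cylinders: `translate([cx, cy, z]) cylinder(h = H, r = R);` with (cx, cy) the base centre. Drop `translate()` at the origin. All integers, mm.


translate([634, 410, 0]) cylinder(h = 2424, r = 169);


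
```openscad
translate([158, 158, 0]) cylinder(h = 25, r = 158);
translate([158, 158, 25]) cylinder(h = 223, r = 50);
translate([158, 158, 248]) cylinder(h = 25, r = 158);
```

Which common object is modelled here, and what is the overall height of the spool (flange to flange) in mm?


A spool. The overall height is 273 mm.

Three coaxial cylinders, large–small–large — a spool. Two 25 mm flanges and a 223 mm core give 25 + 223 + 25 = 273 mm.


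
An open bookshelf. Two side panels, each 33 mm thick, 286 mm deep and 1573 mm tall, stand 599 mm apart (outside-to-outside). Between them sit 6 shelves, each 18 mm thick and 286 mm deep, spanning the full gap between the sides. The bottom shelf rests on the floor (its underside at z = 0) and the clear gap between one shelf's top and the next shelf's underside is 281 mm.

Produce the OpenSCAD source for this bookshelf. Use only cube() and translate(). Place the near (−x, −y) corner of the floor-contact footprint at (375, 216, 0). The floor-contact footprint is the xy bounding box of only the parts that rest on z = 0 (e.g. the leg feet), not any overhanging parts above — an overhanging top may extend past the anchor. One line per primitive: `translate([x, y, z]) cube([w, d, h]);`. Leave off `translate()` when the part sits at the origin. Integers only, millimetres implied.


translate([375, 216, 0]) cube([33, 286, 1573]);
translate([941, 216, 0]) cube([33, 286, 1573]);
translate([408, 216, 0]) cube([533, 286, 18]);
translate([408, 216, 299]) cube([533, 286, 18]);
translate([408, 216, 598]) cube([533, 286, 18]);
translate([408, 216, 897]) cube([533, 286, 18]);
translate([408, 216, 1196]) cube([533, 286, 18]);
translate([408, 216, 1495]) cube([533, 286, 18]);


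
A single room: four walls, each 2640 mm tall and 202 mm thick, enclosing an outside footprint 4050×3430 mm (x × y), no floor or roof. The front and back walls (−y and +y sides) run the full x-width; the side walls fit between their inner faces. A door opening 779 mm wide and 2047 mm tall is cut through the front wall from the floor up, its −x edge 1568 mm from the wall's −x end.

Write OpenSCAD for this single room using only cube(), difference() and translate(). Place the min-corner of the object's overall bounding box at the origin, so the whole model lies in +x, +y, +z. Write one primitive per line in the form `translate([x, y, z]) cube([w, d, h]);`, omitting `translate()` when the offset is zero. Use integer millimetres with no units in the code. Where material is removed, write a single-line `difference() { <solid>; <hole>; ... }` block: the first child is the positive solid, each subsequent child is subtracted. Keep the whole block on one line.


difference() { cube([4050, 202, 2640]); translate([1568, 0, 0]) cube([779, 202, 2047]); }
translate([0, 3228, 0]) cube([4050, 202, 2640]);
translate([0, 202, 0]) cube([202, 3026, 2640]);
translate([3848, 202, 0]) cube([202, 3026, 2640]);


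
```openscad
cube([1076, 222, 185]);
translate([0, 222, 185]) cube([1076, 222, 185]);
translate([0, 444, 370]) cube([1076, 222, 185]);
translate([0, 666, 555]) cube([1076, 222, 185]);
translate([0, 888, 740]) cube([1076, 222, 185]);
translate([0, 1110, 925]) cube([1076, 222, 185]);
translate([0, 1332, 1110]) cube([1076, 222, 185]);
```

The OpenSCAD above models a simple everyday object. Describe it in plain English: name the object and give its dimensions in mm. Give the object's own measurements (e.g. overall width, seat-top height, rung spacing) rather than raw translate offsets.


A straight staircase of 7 solid steps. Each step is 1076 mm wide (x), 222 mm deep (y, the going) and 185 mm tall (the rise). The first step rests on the floor; each subsequent step sits one going further in +y and one rise higher in +z, directly behind and above the previous step with no overlap.


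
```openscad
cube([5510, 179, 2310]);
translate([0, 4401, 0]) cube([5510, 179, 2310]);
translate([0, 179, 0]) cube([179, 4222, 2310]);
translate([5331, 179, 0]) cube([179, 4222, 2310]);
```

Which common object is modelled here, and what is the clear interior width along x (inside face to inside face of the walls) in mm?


A house (or room) frame. The interior width is 5152 mm.

Four 2310 mm walls enclosing a rectangle with no floor or roof — a room or house frame. Outside width is 5510 mm and wall thickness is 179 mm, so the interior width is 5510 − 2 × 179 = 5152 mm.


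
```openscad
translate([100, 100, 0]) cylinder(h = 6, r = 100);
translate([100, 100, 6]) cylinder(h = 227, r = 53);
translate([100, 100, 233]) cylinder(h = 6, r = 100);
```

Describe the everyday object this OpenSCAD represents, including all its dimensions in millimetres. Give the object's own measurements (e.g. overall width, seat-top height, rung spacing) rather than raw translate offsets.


A spool: two coaxial disc flanges of radius 100 mm and thickness 6 mm, joined by a core cylinder of radius 53 mm and height 227 mm. The lower flange rests on z = 0 and the three cylinders share a vertical axis.


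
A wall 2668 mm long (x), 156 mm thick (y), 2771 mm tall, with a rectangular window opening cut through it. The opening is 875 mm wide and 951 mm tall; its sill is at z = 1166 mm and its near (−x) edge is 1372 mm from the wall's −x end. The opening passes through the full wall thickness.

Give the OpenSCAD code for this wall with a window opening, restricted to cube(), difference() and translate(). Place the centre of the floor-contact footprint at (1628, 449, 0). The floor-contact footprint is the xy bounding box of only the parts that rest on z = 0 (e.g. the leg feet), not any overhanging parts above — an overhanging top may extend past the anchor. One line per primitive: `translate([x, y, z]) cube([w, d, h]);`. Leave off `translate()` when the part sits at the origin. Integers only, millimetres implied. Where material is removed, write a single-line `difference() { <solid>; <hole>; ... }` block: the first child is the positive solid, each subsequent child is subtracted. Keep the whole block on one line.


difference() { translate([294, 371, 0]) cube([2668, 156, 2771]); translate([1666, 371, 1166]) cube([875, 156, 951]); }


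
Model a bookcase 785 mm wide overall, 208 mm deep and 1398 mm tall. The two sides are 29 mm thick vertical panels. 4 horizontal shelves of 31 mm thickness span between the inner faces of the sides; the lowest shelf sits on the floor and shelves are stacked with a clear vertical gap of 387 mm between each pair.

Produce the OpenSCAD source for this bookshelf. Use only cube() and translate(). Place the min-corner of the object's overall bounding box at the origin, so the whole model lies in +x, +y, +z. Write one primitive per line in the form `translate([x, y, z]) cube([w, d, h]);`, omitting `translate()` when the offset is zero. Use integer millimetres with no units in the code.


cube([29, 208, 1398]);
translate([756, 0, 0]) cube([29, 208, 1398]);
translate([29, 0, 0]) cube([727, 208, 31]);
translate([29, 0, 418]) cube([727, 208, 31]);
translate([29, 0, 836]) cube([727, 208, 31]);
translate([29, 0, 1254]) cube([727, 208, 31]);


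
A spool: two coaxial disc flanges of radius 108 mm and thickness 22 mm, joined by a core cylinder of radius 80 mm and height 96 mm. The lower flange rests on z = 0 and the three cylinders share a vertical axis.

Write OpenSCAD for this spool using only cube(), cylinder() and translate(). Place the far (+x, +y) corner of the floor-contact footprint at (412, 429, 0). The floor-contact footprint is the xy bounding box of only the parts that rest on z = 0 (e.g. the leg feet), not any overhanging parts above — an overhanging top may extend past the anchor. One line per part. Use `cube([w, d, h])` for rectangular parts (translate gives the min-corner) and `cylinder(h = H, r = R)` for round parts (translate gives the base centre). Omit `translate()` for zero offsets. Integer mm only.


translate([304, 321, 0]) cylinder(h = 22, r = 108);
translate([304, 321, 22]) cylinder(h = 96, r = 80);
translate([304, 321, 118]) cylinder(h = 22, r = 108);


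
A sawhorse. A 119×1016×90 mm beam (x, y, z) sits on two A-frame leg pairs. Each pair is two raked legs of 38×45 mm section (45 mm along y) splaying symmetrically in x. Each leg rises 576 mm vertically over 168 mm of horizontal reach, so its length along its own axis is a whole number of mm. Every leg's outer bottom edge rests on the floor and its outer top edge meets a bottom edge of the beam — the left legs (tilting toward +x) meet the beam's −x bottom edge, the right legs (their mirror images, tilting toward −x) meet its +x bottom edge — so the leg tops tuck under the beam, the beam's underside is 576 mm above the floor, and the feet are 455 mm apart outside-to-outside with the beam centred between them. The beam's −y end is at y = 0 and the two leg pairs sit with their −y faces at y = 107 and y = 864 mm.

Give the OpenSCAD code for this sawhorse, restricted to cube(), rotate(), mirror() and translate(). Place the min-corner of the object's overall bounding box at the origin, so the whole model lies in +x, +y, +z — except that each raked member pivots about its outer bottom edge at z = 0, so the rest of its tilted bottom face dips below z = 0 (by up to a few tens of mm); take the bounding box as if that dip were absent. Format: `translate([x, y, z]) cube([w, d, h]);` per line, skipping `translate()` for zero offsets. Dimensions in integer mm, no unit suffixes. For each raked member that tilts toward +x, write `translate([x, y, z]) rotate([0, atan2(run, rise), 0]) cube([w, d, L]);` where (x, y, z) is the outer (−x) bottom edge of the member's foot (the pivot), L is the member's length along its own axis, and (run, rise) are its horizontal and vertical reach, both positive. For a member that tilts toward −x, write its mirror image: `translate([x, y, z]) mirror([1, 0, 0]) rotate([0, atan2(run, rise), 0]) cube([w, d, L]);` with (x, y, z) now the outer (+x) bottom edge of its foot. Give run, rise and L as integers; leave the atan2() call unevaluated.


translate([168, 0, 576]) cube([119, 1016, 90]);
translate([0, 107, 0]) rotate([0, atan2(168, 576), 0]) cube([38, 45, 600]);
translate([455, 107, 0]) mirror([1, 0, 0]) rotate([0, atan2(168, 576), 0]) cube([38, 45, 600]);
translate([0, 864, 0]) rotate([0, atan2(168, 576), 0]) cube([38, 45, 600]);
translate([455, 864, 0]) mirror([1, 0, 0]) rotate([0, atan2(168, 576), 0]) cube([38, 45, 600]);


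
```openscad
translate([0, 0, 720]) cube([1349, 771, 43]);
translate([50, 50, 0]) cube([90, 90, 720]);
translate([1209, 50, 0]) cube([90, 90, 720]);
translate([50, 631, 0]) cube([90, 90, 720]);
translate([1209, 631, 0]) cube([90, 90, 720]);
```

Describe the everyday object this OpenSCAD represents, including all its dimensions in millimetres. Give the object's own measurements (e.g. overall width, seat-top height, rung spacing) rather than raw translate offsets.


A table: top 1349 mm (x) × 771 mm (y), 43 mm thick, upper face at z = 763 mm, on four 90×90 mm square legs, each inset 50 mm from the nearest pair of top edges from z = 0 to the bottom of the top.


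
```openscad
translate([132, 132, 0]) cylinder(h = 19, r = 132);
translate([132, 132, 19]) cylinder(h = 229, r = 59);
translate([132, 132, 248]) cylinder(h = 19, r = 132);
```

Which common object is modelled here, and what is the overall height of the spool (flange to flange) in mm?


A spool. The overall height is 267 mm.

Three coaxial cylinders, large–small–large — a spool. Two 19 mm flanges and a 229 mm core give 19 + 229 + 19 = 267 mm.


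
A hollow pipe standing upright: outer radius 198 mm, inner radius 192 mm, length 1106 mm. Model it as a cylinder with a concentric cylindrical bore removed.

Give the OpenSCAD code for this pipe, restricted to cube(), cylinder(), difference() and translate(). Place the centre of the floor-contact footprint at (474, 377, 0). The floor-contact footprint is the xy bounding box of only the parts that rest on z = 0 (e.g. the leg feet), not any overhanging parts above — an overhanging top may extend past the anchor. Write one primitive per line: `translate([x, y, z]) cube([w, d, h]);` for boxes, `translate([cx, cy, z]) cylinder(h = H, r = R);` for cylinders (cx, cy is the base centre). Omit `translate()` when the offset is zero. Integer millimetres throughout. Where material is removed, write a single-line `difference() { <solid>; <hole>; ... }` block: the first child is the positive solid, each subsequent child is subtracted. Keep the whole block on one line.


difference() { translate([474, 377, 0]) cylinder(h = 1106, r = 198); translate([474, 377, 0]) cylinder(h = 1106, r = 192); }


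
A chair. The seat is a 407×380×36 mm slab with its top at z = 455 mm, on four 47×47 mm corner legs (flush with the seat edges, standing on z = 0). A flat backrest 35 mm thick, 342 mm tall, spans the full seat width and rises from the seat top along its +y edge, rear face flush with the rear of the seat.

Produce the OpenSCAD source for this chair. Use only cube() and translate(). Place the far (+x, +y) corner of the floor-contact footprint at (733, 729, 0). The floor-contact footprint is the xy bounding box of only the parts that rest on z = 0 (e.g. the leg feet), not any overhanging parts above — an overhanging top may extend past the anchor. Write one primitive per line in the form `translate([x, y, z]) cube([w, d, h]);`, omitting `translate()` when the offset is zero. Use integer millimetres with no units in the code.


translate([326, 349, 419]) cube([407, 380, 36]);
translate([326, 349, 0]) cube([47, 47, 419]);
translate([686, 349, 0]) cube([47, 47, 419]);
translate([326, 682, 0]) cube([47, 47, 419]);
translate([686, 682, 0]) cube([47, 47, 419]);
translate([326, 694, 455]) cube([407, 35, 342]);


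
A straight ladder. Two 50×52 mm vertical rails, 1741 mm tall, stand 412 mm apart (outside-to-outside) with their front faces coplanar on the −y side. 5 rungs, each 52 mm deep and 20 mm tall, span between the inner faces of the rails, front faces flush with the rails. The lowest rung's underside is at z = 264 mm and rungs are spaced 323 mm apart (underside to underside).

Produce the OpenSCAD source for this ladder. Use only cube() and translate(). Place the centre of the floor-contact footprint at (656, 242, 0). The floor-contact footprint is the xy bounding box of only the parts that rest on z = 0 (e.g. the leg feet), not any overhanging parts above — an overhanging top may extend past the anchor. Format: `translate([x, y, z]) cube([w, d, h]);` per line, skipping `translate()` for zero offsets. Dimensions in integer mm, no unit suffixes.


translate([450, 216, 0]) cube([50, 52, 1741]);
translate([812, 216, 0]) cube([50, 52, 1741]);
translate([500, 216, 264]) cube([312, 52, 20]);
translate([500, 216, 587]) cube([312, 52, 20]);
translate([500, 216, 910]) cube([312, 52, 20]);
translate([500, 216, 1233]) cube([312, 52, 20]);
translate([500, 216, 1556]) cube([312, 52, 20]);


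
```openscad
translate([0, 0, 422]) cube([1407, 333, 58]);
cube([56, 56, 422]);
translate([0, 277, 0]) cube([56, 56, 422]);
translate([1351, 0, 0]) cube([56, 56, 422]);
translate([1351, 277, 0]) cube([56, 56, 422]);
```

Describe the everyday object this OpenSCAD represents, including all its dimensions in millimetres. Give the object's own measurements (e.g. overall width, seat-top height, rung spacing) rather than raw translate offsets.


A long wooden bench with a 1407 mm (x) × 333 mm (y) seat, 58 mm thick, its top surface 480 mm above the floor. Four 56 mm square legs at the seat corners, flush with the edges, run from z = 0 to the seat underside.


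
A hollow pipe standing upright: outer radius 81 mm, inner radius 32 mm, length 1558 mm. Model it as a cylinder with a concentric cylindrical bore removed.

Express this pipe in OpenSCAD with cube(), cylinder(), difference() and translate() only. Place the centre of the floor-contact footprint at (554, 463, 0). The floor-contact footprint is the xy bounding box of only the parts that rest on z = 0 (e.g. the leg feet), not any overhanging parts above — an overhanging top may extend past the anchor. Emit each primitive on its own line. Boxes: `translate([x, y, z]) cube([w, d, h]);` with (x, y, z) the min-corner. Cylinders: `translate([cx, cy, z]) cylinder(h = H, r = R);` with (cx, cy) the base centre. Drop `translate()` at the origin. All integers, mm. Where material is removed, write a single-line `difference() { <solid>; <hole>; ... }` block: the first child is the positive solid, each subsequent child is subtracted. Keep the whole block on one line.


difference() { translate([554, 463, 0]) cylinder(h = 1558, r = 81); translate([554, 463, 0]) cylinder(h = 1558, r = 32); }


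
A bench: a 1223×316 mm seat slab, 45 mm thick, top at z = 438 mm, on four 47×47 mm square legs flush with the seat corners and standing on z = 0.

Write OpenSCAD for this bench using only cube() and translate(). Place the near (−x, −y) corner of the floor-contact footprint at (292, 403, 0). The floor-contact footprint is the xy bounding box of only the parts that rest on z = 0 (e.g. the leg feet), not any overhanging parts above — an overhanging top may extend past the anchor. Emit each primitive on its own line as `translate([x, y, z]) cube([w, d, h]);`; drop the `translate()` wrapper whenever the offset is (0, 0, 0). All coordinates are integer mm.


// leg_h = 438 − 45 = 393
translate([292, 403, 393]) cube([1223, 316, 45]);
translate([292, 403, 0]) cube([47, 47, 393]);
translate([292, 672, 0]) cube([47, 47, 393]);
translate([1468, 403, 0]) cube([47, 47, 393]);
translate([1468, 672, 0]) cube([47, 47, 393]);


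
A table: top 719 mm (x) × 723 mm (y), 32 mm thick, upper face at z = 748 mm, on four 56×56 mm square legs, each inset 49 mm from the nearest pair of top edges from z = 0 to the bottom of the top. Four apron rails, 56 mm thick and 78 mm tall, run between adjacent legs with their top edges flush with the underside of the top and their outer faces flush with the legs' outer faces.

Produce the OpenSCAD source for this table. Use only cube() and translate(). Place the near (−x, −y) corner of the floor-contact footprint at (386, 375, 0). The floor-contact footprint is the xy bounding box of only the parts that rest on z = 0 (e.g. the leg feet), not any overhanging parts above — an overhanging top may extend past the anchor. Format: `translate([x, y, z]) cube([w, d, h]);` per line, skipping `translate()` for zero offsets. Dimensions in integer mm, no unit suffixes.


// leg_h = 748 - 32 = 716
// apron z = 716 - 78 = 638
translate([337, 326, 716]) cube([719, 723, 32]);
translate([386, 375, 0]) cube([56, 56, 716]);
translate([951, 375, 0]) cube([56, 56, 716]);
translate([386, 944, 0]) cube([56, 56, 716]);
translate([951, 944, 0]) cube([56, 56, 716]);
translate([442, 375, 638]) cube([509, 56, 78]);
translate([442, 944, 638]) cube([509, 56, 78]);
translate([386, 431, 638]) cube([56, 513, 78]);
translate([951, 431, 638]) cube([56, 513, 78]);


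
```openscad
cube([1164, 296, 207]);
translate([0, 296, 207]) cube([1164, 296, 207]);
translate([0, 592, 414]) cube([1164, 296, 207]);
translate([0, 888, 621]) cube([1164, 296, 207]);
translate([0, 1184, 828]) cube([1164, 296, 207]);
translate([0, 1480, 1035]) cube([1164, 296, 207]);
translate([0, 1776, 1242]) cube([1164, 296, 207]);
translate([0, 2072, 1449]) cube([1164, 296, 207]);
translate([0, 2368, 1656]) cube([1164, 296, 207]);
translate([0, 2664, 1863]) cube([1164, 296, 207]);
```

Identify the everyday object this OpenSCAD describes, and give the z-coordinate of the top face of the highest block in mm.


A staircase. The total rise is 2070 mm.

10 identical blocks, each offset up and back from the previous — a staircase. Each step is 207 mm tall and there are 10 of them, so the total rise is 10 × 207 = 2070 mm.


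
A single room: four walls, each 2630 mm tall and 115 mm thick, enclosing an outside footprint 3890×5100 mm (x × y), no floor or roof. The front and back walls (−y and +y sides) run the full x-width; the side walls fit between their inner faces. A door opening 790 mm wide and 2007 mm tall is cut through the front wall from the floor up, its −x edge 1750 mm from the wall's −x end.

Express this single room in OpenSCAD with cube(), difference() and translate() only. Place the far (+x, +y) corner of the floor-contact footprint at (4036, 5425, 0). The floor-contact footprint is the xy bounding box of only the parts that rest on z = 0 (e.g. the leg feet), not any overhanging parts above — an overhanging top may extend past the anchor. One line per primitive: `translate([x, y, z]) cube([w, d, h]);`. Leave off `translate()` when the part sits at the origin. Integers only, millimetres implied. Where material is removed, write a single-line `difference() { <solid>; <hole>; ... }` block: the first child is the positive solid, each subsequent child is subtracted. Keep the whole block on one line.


difference() { translate([146, 325, 0]) cube([3890, 115, 2630]); translate([1896, 325, 0]) cube([790, 115, 2007]); }
translate([146, 5310, 0]) cube([3890, 115, 2630]);
translate([146, 440, 0]) cube([115, 4870, 2630]);
translate([3921, 440, 0]) cube([115, 4870, 2630]);


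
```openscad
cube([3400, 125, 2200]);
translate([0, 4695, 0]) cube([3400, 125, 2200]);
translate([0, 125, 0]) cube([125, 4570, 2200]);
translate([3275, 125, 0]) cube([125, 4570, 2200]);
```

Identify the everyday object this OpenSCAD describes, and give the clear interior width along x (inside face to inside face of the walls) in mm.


A house (or room) frame. The interior width is 3150 mm.

Four 2200 mm walls enclosing a rectangle with no floor or roof — a room or house frame. Outside width is 3400 mm and wall thickness is 125 mm, so the interior width is 3400 − 2 × 125 = 3150 mm.
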